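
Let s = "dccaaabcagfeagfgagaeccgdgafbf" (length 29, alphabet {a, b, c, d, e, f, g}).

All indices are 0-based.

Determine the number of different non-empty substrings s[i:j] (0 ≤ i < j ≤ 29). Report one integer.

404

rank | idx | suffix
   0 |   3 | aaabcagfeagfgagaeccgdgafbf
   1 |   4 | aabcagfeagfgagaeccgdgafbf
   2 |   5 | abcagfeagfgagaeccgdgafbf
   3 |  18 | aeccgdgafbf
   4 |  25 | afbf
   5 |  16 | agaeccgdgafbf
   6 |   8 | agfeagfgagaeccgdgafbf
   7 |  12 | agfgagaeccgdgafbf
   8 |   6 | bcagfeagfgagaeccgdgafbf
   9 |  27 | bf
  10 |   2 | caaabcagfeagfgagaeccgdgafbf
  11 |   7 | cagfeagfgagaeccgdgafbf
  12 |   1 | ccaaabcagfeagfgagaeccgdgafbf
  13 |  20 | ccgdgafbf
  14 |  21 | cgdgafbf
  15 |   0 | dccaaabcagfeagfgagaeccgdgafbf
  16 |  23 | dgafbf
  17 |  11 | eagfgagaeccgdgafbf
  18 |  19 | eccgdgafbf
  19 |  28 | f
  20 |  26 | fbf
  21 |  10 | feagfgagaeccgdgafbf
  22 |  14 | fgagaeccgdgafbf
  23 |  17 | gaeccgdgafbf
  24 |  24 | gafbf
  25 |  15 | gagaeccgdgafbf
  26 |  22 | gdgafbf
  27 |   9 | gfeagfgagaeccgdgafbf
  28 |  13 | gfgagaeccgdgafbf

SA = [3, 4, 5, 18, 25, 16, 8, 12, 6, 27, 2, 7, 1, 20, 21, 0, 23, 11, 19, 28, 26, 10, 14, 17, 24, 15, 22, 9, 13]
[i] adj suffixes → lcp
  [1] 3/4 → 2 ('aa')
  [2] 4/5 → 1 ('a')
  [3] 5/18 → 1 ('a')
  [4] 18/25 → 1 ('a')
  [5] 25/16 → 1 ('a')
  [6] 16/8 → 2 ('ag')
  [7] 8/12 → 3 ('agf')
  [8] 12/6 → 0 ('')
  [9] 6/27 → 1 ('b')
  [10] 27/2 → 0 ('')
  [11] 2/7 → 2 ('ca')
  [12] 7/1 → 1 ('c')
  [13] 1/20 → 2 ('cc')
  [14] 20/21 → 1 ('c')
  [15] 21/0 → 0 ('')
  [16] 0/23 → 1 ('d')
  [17] 23/11 → 0 ('')
  [18] 11/19 → 1 ('e')
  [19] 19/28 → 0 ('')
  [20] 28/26 → 1 ('f')
  [21] 26/10 → 1 ('f')
  [22] 10/14 → 1 ('f')
  [23] 14/17 → 0 ('')
  [24] 17/24 → 2 ('ga')
  [25] 24/15 → 2 ('ga')
  [26] 15/22 → 1 ('g')
  [27] 22/9 → 1 ('g')
  [28] 9/13 → 2 ('gf')

n(n+1)/2 = 29·30/2 = 435
Σ LCP = 0 + 2 + 1 + 1 + 1 + 1 + 2 + 3 + 0 + 1 + 0 + 2 + 1 + 2 + 1 + 0 + 1 + 0 + 1 + 0 + 1 + 1 + 1 + 0 + 2 + 2 + 1 + 1 + 2 = 31
distinct = 435 − 31 = 404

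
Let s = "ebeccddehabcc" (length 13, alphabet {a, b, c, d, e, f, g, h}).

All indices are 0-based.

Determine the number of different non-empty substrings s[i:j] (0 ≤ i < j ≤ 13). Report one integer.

83

sorted suffixes:
  #0 SA[0]=9  'abcc'
  #1 SA[1]=10  'bcc'
  #2 SA[2]=1  'beccddehabcc'
  #3 SA[3]=12  'c'
  #4 SA[4]=11  'cc'
  #5 SA[5]=3  'ccddehabcc'
  #6 SA[6]=4  'cddehabcc'
  #7 SA[7]=5  'ddehabcc'
  #8 SA[8]=6  'dehabcc'
  #9 SA[9]=0  'ebeccddehabcc'
  #10 SA[10]=2  'eccddehabcc'
  #11 SA[11]=7  'ehabcc'
  #12 SA[12]=8  'habcc'

SA = [9, 10, 1, 12, 11, 3, 4, 5, 6, 0, 2, 7, 8]
i: (SA[i-1],SA[i]) lcp shared
  1: (9,10) 0 ''
  2: (10,1) 1 'b'
  3: (1,12) 0 ''
  4: (12,11) 1 'c'
  5: (11,3) 2 'cc'
  6: (3,4) 1 'c'
  7: (4,5) 0 ''
  8: (5,6) 1 'd'
  9: (6,0) 0 ''
  10: (0,2) 1 'e'
  11: (2,7) 1 'e'
  12: (7,8) 0 ''

n(n+1)/2 = 13·14/2 = 91
Σ LCP = 0 + 0 + 1 + 0 + 1 + 2 + 1 + 0 + 1 + 0 + 1 + 1 + 0 = 8
distinct = 91 − 8 = 83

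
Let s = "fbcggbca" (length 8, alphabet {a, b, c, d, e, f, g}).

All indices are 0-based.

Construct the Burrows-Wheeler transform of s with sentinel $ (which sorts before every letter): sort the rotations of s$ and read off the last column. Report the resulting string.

rank  rotation   last
    0  $fbcggbca  a
    1  a$fbcggbc  c
    2  bca$fbcgg  g
    3  bcggbca$f  f
    4  ca$fbcggb  b
    5  cggbca$fb  b
    6  fbcggbca$  $
    7  gbca$fbcg  g
    8  ggbca$fbc  c

acgfbb$gc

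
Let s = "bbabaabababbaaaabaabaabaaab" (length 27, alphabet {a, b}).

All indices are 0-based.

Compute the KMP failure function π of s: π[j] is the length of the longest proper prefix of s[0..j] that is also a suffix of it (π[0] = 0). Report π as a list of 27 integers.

π[0] = 0
j=1 s[j]='b': π[1]=1 (border 'b')
j=2 s[j]='a': k: 1→0; π[2]=0 (border '')
j=3 s[j]='b': π[3]=1 (border 'b')
j=4 s[j]='a': k: 1→0; π[4]=0 (border '')
j=5 s[j]='a': π[5]=0 (border '')
j=6 s[j]='b': π[6]=1 (border 'b')
j=7 s[j]='a': k: 1→0; π[7]=0 (border '')
j=8 s[j]='b': π[8]=1 (border 'b')
j=9 s[j]='a': k: 1→0; π[9]=0 (border '')
j=10 s[j]='b': π[10]=1 (border 'b')
j=11 s[j]='b': π[11]=2 (border 'bb')
j=12 s[j]='a': π[12]=3 (border 'bba')
j=13 s[j]='a': k: 3→0; π[13]=0 (border '')
j=14 s[j]='a': π[14]=0 (border '')
j=15 s[j]='a': π[15]=0 (border '')
j=16 s[j]='b': π[16]=1 (border 'b')
j=17 s[j]='a': k: 1→0; π[17]=0 (border '')
j=18 s[j]='a': π[18]=0 (border '')
j=19 s[j]='b': π[19]=1 (border 'b')
j=20 s[j]='a': k: 1→0; π[20]=0 (border '')
j=21 s[j]='a': π[21]=0 (border '')
j=22 s[j]='b': π[22]=1 (border 'b')
j=23 s[j]='a': k: 1→0; π[23]=0 (border '')
j=24 s[j]='a': π[24]=0 (border '')
j=25 s[j]='a': π[25]=0 (border '')
j=26 s[j]='b': π[26]=1 (border 'b')

[0, 1, 0, 1, 0, 0, 1, 0, 1, 0, 1, 2, 3, 0, 0, 0, 1, 0, 0, 1, 0, 0, 1, 0, 0, 0, 1]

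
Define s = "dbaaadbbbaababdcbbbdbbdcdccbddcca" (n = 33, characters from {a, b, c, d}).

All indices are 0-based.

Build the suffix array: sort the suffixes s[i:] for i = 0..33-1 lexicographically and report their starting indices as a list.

rank | idx | suffix
   0 |  32 | a
   1 |   2 | aaadbbbaababdcbbbdbbdcdccbddcca
   2 |   9 | aababdcbbbdbbdcdccbddcca
   3 |   3 | aadbbbaababdcbbbdbbdcdccbddcca
   4 |  10 | ababdcbbbdbbdcdccbddcca
   5 |  12 | abdcbbbdbbdcdccbddcca
   6 |   4 | adbbbaababdcbbbdbbdcdccbddcca
   7 |   1 | baaadbbbaababdcbbbdbbdcdccbddcca
   8 |   8 | baababdcbbbdbbdcdccbddcca
   9 |  11 | babdcbbbdbbdcdccbddcca
  10 |   7 | bbaababdcbbbdbbdcdccbddcca
  11 |   6 | bbbaababdcbbbdbbdcdccbddcca
  12 |  16 | bbbdbbdcdccbddcca
  13 |  17 | bbdbbdcdccbddcca
  14 |  20 | bbdcdccbddcca
  15 |  18 | bdbbdcdccbddcca
  16 |  13 | bdcbbbdbbdcdccbddcca
  17 |  21 | bdcdccbddcca
  18 |  27 | bddcca
  19 |  31 | ca
  20 |  15 | cbbbdbbdcdccbddcca
  21 |  26 | cbddcca
  22 |  30 | cca
  23 |  25 | ccbddcca
  24 |  23 | cdccbddcca
  25 |   0 | dbaaadbbbaababdcbbbdbbdcdccbddcca
  26 |   5 | dbbbaababdcbbbdbbdcdccbddcca
  27 |  19 | dbbdcdccbddcca
  28 |  14 | dcbbbdbbdcdccbddcca
  29 |  29 | dcca
  30 |  24 | dccbddcca
  31 |  22 | dcdccbddcca
  32 |  28 | ddcca

[32, 2, 9, 3, 10, 12, 4, 1, 8, 11, 7, 6, 16, 17, 20, 18, 13, 21, 27, 31, 15, 26, 30, 25, 23, 0, 5, 19, 14, 29, 24, 22, 28]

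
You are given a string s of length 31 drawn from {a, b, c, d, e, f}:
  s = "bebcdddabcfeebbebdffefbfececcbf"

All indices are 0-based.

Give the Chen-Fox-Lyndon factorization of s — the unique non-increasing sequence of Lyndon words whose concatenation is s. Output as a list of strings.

emit factor 1: 'be' (i=0, period=2)
emit factor 2: 'bcddd' (i=2, period=5)
emit factor 3: 'abcfeebbebdffefbfececcbf' (i=7, period=24)

["be", "bcddd", "abcfeebbebdffefbfececcbf"]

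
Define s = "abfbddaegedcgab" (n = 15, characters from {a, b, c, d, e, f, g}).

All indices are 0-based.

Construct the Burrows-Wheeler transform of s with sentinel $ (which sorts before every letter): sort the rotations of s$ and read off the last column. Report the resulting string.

bg$dafaddebgabce

rank  rotation          last
    0  $abfbddaegedcgab  b
    1  ab$abfbddaegedcg  g
    2  abfbddaegedcgab$  $
    3  aegedcgab$abfbdd  d
    4  b$abfbddaegedcga  a
    5  bddaegedcgab$abf  f
    6  bfbddaegedcgab$a  a
    7  cgab$abfbddaeged  d
    8  daegedcgab$abfbd  d
    9  dcgab$abfbddaege  e
   10  ddaegedcgab$abfb  b
   11  edcgab$abfbddaeg  g
   12  egedcgab$abfbdda  a
   13  fbddaegedcgab$ab  b
   14  gab$abfbddaegedc  c
   15  gedcgab$abfbddae  e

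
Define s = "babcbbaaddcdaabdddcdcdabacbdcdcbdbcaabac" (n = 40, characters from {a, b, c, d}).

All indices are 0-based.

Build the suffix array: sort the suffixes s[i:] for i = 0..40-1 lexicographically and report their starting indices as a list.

rank | idx | suffix
   0 |  35 | aabac
   1 |  12 | aabdddcdcdabacbdcdcbdbcaabac
   2 |   6 | aaddcdaabdddcdcdabacbdcdcbdbcaabac
   3 |  36 | abac
   4 |  22 | abacbdcdcbdbcaabac
   5 |   1 | abcbbaaddcdaabdddcdcdabacbdcdcbdbcaabac
   6 |  13 | abdddcdcdabacbdcdcbdbcaabac
   7 |  38 | ac
   8 |  24 | acbdcdcbdbcaabac
   9 |   7 | addcdaabdddcdcdabacbdcdcbdbcaabac
  10 |   5 | baaddcdaabdddcdcdabacbdcdcbdbcaabac
  11 |   0 | babcbbaaddcdaabdddcdcdabacbdcdcbdbcaabac
  12 |  37 | bac
  13 |  23 | bacbdcdcbdbcaabac
  14 |   4 | bbaaddcdaabdddcdcdabacbdcdcbdbcaabac
  15 |  33 | bcaabac
  16 |   2 | bcbbaaddcdaabdddcdcdabacbdcdcbdbcaabac
  17 |  31 | bdbcaabac
  18 |  26 | bdcdcbdbcaabac
  19 |  14 | bdddcdcdabacbdcdcbdbcaabac
  20 |  39 | c
  21 |  34 | caabac
  22 |   3 | cbbaaddcdaabdddcdcdabacbdcdcbdbcaabac
  23 |  30 | cbdbcaabac
  24 |  25 | cbdcdcbdbcaabac
  25 |  10 | cdaabdddcdcdabacbdcdcbdbcaabac
  26 |  20 | cdabacbdcdcbdbcaabac
  27 |  28 | cdcbdbcaabac
  28 |  18 | cdcdabacbdcdcbdbcaabac
  29 |  11 | daabdddcdcdabacbdcdcbdbcaabac
  30 |  21 | dabacbdcdcbdbcaabac
  31 |  32 | dbcaabac
  32 |  29 | dcbdbcaabac
  33 |   9 | dcdaabdddcdcdabacbdcdcbdbcaabac
  34 |  19 | dcdabacbdcdcbdbcaabac
  35 |  27 | dcdcbdbcaabac
  36 |  17 | dcdcdabacbdcdcbdbcaabac
  37 |   8 | ddcdaabdddcdcdabacbdcdcbdbcaabac
  38 |  16 | ddcdcdabacbdcdcbdbcaabac
  39 |  15 | dddcdcdabacbdcdcbdbcaabac

[35, 12, 6, 36, 22, 1, 13, 38, 24, 7, 5, 0, 37, 23, 4, 33, 2, 31, 26, 14, 39, 34, 3, 30, 25, 10, 20, 28, 18, 11, 21, 32, 29, 9, 19, 27, 17, 8, 16, 15]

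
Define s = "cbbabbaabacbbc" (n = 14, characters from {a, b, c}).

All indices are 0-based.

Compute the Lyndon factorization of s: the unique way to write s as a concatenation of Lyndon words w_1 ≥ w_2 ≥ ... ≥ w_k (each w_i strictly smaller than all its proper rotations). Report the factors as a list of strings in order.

emit factor 1: 'c' (i=0, period=1)
emit factor 2: 'b' (i=1, period=1)
emit factor 3: 'b' (i=2, period=1)
emit factor 4: 'abb' (i=3, period=3)
emit factor 5: 'aabacbbc' (i=6, period=8)

["c", "b", "b", "abb", "aabacbbc"]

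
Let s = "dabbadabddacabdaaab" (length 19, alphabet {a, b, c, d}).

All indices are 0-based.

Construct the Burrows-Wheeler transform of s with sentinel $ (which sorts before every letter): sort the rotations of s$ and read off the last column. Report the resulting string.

bdaadcddbabaaaab$adb

rank  rotation              last
    0  $dabbadabddacabdaaab  b
    1  aaab$dabbadabddacabd  d
    2  aab$dabbadabddacabda  a
    3  ab$dabbadabddacabdaa  a
    4  abbadabddacabdaaab$d  d
    5  abdaaab$dabbadabddac  c
    6  abddacabdaaab$dabbad  d
    7  acabdaaab$dabbadabdd  d
    8  adabddacabdaaab$dabb  b
    9  b$dabbadabddacabdaaa  a
   10  badabddacabdaaab$dab  b
   11  bbadabddacabdaaab$da  a
   12  bdaaab$dabbadabddaca  a
   13  bddacabdaaab$dabbada  a
   14  cabdaaab$dabbadabdda  a
   15  daaab$dabbadabddacab  b
   16  dabbadabddacabdaaab$  $
   17  dabddacabdaaab$dabba  a
   18  dacabdaaab$dabbadabd  d
   19  ddacabdaaab$dabbadab  b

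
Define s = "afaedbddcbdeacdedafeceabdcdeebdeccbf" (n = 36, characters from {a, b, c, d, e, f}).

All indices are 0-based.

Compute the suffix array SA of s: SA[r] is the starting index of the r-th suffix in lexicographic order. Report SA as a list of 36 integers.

[22, 12, 2, 0, 17, 23, 5, 9, 29, 34, 8, 33, 32, 13, 25, 20, 16, 4, 7, 24, 6, 10, 30, 14, 26, 21, 11, 28, 31, 19, 15, 3, 27, 35, 1, 18]

sorted suffixes:
  #0 SA[0]=22  'abdcdeebdeccbf'
  #1 SA[1]=12  'acdedafeceabdcdeebdeccbf'
  #2 SA[2]=2  'aedbddcbdeacdedafeceabdcdeebdeccbf'
  #3 SA[3]=0  'afaedbddcbdeacdedafeceabdcdeebdeccbf'
  #4 SA[4]=17  'afeceabdcdeebdeccbf'
  #5 SA[5]=23  'bdcdeebdeccbf'
  #6 SA[6]=5  'bddcbdeacdedafeceabdcdeebdeccbf'
  #7 SA[7]=9  'bdeacdedafeceabdcdeebdeccbf'
  #8 SA[8]=29  'bdeccbf'
  #9 SA[9]=34  'bf'
  #10 SA[10]=8  'cbdeacdedafeceabdcdeebdeccbf'
  #11 SA[11]=33  'cbf'
  #12 SA[12]=32  'ccbf'
  #13 SA[13]=13  'cdedafeceabdcdeebdeccbf'
  #14 SA[14]=25  'cdeebdeccbf'
  #15 SA[15]=20  'ceabdcdeebdeccbf'
  #16 SA[16]=16  'dafeceabdcdeebdeccbf'
  #17 SA[17]=4  'dbddcbdeacdedafeceabdcdeebdeccbf'
  #18 SA[18]=7  'dcbdeacdedafeceabdcdeebdeccbf'
  #19 SA[19]=24  'dcdeebdeccbf'
  #20 SA[20]=6  'ddcbdeacdedafeceabdcdeebdeccbf'
  #21 SA[21]=10  'deacdedafeceabdcdeebdeccbf'
  #22 SA[22]=30  'deccbf'
  #23 SA[23]=14  'dedafeceabdcdeebdeccbf'
  #24 SA[24]=26  'deebdeccbf'
  #25 SA[25]=21  'eabdcdeebdeccbf'
  #26 SA[26]=11  'eacdedafeceabdcdeebdeccbf'
  #27 SA[27]=28  'ebdeccbf'
  #28 SA[28]=31  'eccbf'
  #29 SA[29]=19  'eceabdcdeebdeccbf'
  #30 SA[30]=15  'edafeceabdcdeebdeccbf'
  #31 SA[31]=3  'edbddcbdeacdedafeceabdcdeebdeccbf'
  #32 SA[32]=27  'eebdeccbf'
  #33 SA[33]=35  'f'
  #34 SA[34]=1  'faedbddcbdeacdedafeceabdcdeebdeccbf'
  #35 SA[35]=18  'feceabdcdeebdeccbf'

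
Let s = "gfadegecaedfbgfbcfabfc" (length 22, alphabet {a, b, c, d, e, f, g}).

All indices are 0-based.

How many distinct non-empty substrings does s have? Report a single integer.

235

rank→(start, suffix):
  0 → (18, 'abfc')
  1 → (2, 'adegecaedfbgfbcfabfc')
  2 → (8, 'aedfbgfbcfabfc')
  3 → (15, 'bcfabfc')
  4 → (19, 'bfc')
  5 → (12, 'bgfbcfabfc')
  6 → (21, 'c')
  7 → (7, 'caedfbgfbcfabfc')
  8 → (16, 'cfabfc')
  9 → (3, 'degecaedfbgfbcfabfc')
  10 → (10, 'dfbgfbcfabfc')
  11 → (6, 'ecaedfbgfbcfabfc')
  12 → (9, 'edfbgfbcfabfc')
  13 → (4, 'egecaedfbgfbcfabfc')
  14 → (17, 'fabfc')
  15 → (1, 'fadegecaedfbgfbcfabfc')
  16 → (14, 'fbcfabfc')
  17 → (11, 'fbgfbcfabfc')
  18 → (20, 'fc')
  19 → (5, 'gecaedfbgfbcfabfc')
  20 → (0, 'gfadegecaedfbgfbcfabfc')
  21 → (13, 'gfbcfabfc')

SA = [18, 2, 8, 15, 19, 12, 21, 7, 16, 3, 10, 6, 9, 4, 17, 1, 14, 11, 20, 5, 0, 13]
[i] adj suffixes → lcp
  [1] 18/2 → 1 ('a')
  [2] 2/8 → 1 ('a')
  [3] 8/15 → 0 ('')
  [4] 15/19 → 1 ('b')
  [5] 19/12 → 1 ('b')
  [6] 12/21 → 0 ('')
  [7] 21/7 → 1 ('c')
  [8] 7/16 → 1 ('c')
  [9] 16/3 → 0 ('')
  [10] 3/10 → 1 ('d')
  [11] 10/6 → 0 ('')
  [12] 6/9 → 1 ('e')
  [13] 9/4 → 1 ('e')
  [14] 4/17 → 0 ('')
  [15] 17/1 → 2 ('fa')
  [16] 1/14 → 1 ('f')
  [17] 14/11 → 2 ('fb')
  [18] 11/20 → 1 ('f')
  [19] 20/5 → 0 ('')
  [20] 5/0 → 1 ('g')
  [21] 0/13 → 2 ('gf')

n(n+1)/2 = 22·23/2 = 253
Σ LCP = 0 + 1 + 1 + 0 + 1 + 1 + 0 + 1 + 1 + 0 + 1 + 0 + 1 + 1 + 0 + 2 + 1 + 2 + 1 + 0 + 1 + 2 = 18
distinct = 253 − 18 = 235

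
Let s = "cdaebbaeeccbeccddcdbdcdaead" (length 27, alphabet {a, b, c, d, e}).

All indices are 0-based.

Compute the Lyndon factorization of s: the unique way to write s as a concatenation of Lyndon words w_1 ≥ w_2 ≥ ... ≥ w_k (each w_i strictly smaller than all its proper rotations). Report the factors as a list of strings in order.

emit factor 1: 'cd' (i=0, period=2)
emit factor 2: 'aebbaeeccbeccddcdbdcd' (i=2, period=21)
emit factor 3: 'ae' (i=23, period=2)
emit factor 4: 'ad' (i=25, period=2)

["cd", "aebbaeeccbeccddcdbdcd", "ae", "ad"]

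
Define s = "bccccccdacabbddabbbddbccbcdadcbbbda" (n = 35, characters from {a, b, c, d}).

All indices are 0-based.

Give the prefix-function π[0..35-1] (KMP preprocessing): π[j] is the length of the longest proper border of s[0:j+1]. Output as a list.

π[0] = 0
j=1 s[j]='c': π[1]=0 (border '')
j=2 s[j]='c': π[2]=0 (border '')
j=3 s[j]='c': π[3]=0 (border '')
j=4 s[j]='c': π[4]=0 (border '')
j=5 s[j]='c': π[5]=0 (border '')
j=6 s[j]='c': π[6]=0 (border '')
j=7 s[j]='d': π[7]=0 (border '')
j=8 s[j]='a': π[8]=0 (border '')
j=9 s[j]='c': π[9]=0 (border '')
j=10 s[j]='a': π[10]=0 (border '')
j=11 s[j]='b': π[11]=1 (border 'b')
j=12 s[j]='b': k: 1→0; π[12]=1 (border 'b')
j=13 s[j]='d': k: 1→0; π[13]=0 (border '')
j=14 s[j]='d': π[14]=0 (border '')
j=15 s[j]='a': π[15]=0 (border '')
j=16 s[j]='b': π[16]=1 (border 'b')
j=17 s[j]='b': k: 1→0; π[17]=1 (border 'b')
j=18 s[j]='b': k: 1→0; π[18]=1 (border 'b')
j=19 s[j]='d': k: 1→0; π[19]=0 (border '')
j=20 s[j]='d': π[20]=0 (border '')
j=21 s[j]='b': π[21]=1 (border 'b')
j=22 s[j]='c': π[22]=2 (border 'bc')
j=23 s[j]='c': π[23]=3 (border 'bcc')
j=24 s[j]='b': k: 3→0; π[24]=1 (border 'b')
j=25 s[j]='c': π[25]=2 (border 'bc')
j=26 s[j]='d': k: 2→0; π[26]=0 (border '')
j=27 s[j]='a': π[27]=0 (border '')
j=28 s[j]='d': π[28]=0 (border '')
j=29 s[j]='c': π[29]=0 (border '')
j=30 s[j]='b': π[30]=1 (border 'b')
j=31 s[j]='b': k: 1→0; π[31]=1 (border 'b')
j=32 s[j]='b': k: 1→0; π[32]=1 (border 'b')
j=33 s[j]='d': k: 1→0; π[33]=0 (border '')
j=34 s[j]='a': π[34]=0 (border '')

[0, 0, 0, 0, 0, 0, 0, 0, 0, 0, 0, 1, 1, 0, 0, 0, 1, 1, 1, 0, 0, 1, 2, 3, 1, 2, 0, 0, 0, 0, 1, 1, 1, 0, 0]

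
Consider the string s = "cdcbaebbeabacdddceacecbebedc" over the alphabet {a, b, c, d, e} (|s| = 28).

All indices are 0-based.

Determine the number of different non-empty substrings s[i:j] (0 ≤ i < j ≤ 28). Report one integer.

371

rank | idx | suffix
   0 |   9 | abacdddceacecbebedc
   1 |  11 | acdddceacecbebedc
   2 |  18 | acecbebedc
   3 |   4 | aebbeabacdddceacecbebedc
   4 |  10 | bacdddceacecbebedc
   5 |   3 | baebbeabacdddceacecbebedc
   6 |   6 | bbeabacdddceacecbebedc
   7 |   7 | beabacdddceacecbebedc
   8 |  22 | bebedc
   9 |  24 | bedc
  10 |  27 | c
  11 |   2 | cbaebbeabacdddceacecbebedc
  12 |  21 | cbebedc
  13 |   0 | cdcbaebbeabacdddceacecbebedc
  14 |  12 | cdddceacecbebedc
  15 |  16 | ceacecbebedc
  16 |  19 | cecbebedc
  17 |  26 | dc
  18 |   1 | dcbaebbeabacdddceacecbebedc
  19 |  15 | dceacecbebedc
  20 |  14 | ddceacecbebedc
  21 |  13 | dddceacecbebedc
  22 |   8 | eabacdddceacecbebedc
  23 |  17 | eacecbebedc
  24 |   5 | ebbeabacdddceacecbebedc
  25 |  23 | ebedc
  26 |  20 | ecbebedc
  27 |  25 | edc

SA = [9, 11, 18, 4, 10, 3, 6, 7, 22, 24, 27, 2, 21, 0, 12, 16, 19, 26, 1, 15, 14, 13, 8, 17, 5, 23, 20, 25]
rank  pair      lcp
   1  s[9:],s[11:]  1  'a'
   2  s[11:],s[18:]  2  'ac'
   3  s[18:],s[4:]  1  'a'
   4  s[4:],s[10:]  0  ''
   5  s[10:],s[3:]  2  'ba'
   6  s[3:],s[6:]  1  'b'
   7  s[6:],s[7:]  1  'b'
   8  s[7:],s[22:]  2  'be'
   9  s[22:],s[24:]  2  'be'
  10  s[24:],s[27:]  0  ''
  11  s[27:],s[2:]  1  'c'
  12  s[2:],s[21:]  2  'cb'
  13  s[21:],s[0:]  1  'c'
  14  s[0:],s[12:]  2  'cd'
  15  s[12:],s[16:]  1  'c'
  16  s[16:],s[19:]  2  'ce'
  17  s[19:],s[26:]  0  ''
  18  s[26:],s[1:]  2  'dc'
  19  s[1:],s[15:]  2  'dc'
  20  s[15:],s[14:]  1  'd'
  21  s[14:],s[13:]  2  'dd'
  22  s[13:],s[8:]  0  ''
  23  s[8:],s[17:]  2  'ea'
  24  s[17:],s[5:]  1  'e'
  25  s[5:],s[23:]  2  'eb'
  26  s[23:],s[20:]  1  'e'
  27  s[20:],s[25:]  1  'e'

n(n+1)/2 = 28·29/2 = 406
Σ LCP = 0 + 1 + 2 + 1 + 0 + 2 + 1 + 1 + 2 + 2 + 0 + 1 + 2 + 1 + 2 + 1 + 2 + 0 + 2 + 2 + 1 + 2 + 0 + 2 + 1 + 2 + 1 + 1 = 35
distinct = 406 − 35 = 371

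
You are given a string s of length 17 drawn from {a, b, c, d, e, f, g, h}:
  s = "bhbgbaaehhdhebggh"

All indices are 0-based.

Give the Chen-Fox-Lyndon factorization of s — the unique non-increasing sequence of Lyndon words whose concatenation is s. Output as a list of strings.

emit factor 1: 'bh' (i=0, period=2)
emit factor 2: 'bg' (i=2, period=2)
emit factor 3: 'b' (i=4, period=1)
emit factor 4: 'aaehhdhebggh' (i=5, period=12)

["bh", "bg", "b", "aaehhdhebggh"]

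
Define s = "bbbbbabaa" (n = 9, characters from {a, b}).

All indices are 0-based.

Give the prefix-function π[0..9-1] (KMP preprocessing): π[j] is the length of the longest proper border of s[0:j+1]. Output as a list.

π[0] = 0
j=1 s[j]='b': π[1]=1 (border 'b')
j=2 s[j]='b': π[2]=2 (border 'bb')
j=3 s[j]='b': π[3]=3 (border 'bbb')
j=4 s[j]='b': π[4]=4 (border 'bbbb')
j=5 s[j]='a': k: 4→3→2→1→0; π[5]=0 (border '')
j=6 s[j]='b': π[6]=1 (border 'b')
j=7 s[j]='a': k: 1→0; π[7]=0 (border '')
j=8 s[j]='a': π[8]=0 (border '')

[0, 1, 2, 3, 4, 0, 1, 0, 0]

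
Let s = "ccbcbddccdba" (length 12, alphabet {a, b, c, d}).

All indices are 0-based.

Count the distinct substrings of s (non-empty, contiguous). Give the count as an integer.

rank | idx | suffix
   0 |  11 | a
   1 |  10 | ba
   2 |   2 | bcbddccdba
   3 |   4 | bddccdba
   4 |   1 | cbcbddccdba
   5 |   3 | cbddccdba
   6 |   0 | ccbcbddccdba
   7 |   7 | ccdba
   8 |   8 | cdba
   9 |   9 | dba
  10 |   6 | dccdba
  11 |   5 | ddccdba

SA = [11, 10, 2, 4, 1, 3, 0, 7, 8, 9, 6, 5]
i: (SA[i-1],SA[i]) lcp shared
  1: (11,10) 0 ''
  2: (10,2) 1 'b'
  3: (2,4) 1 'b'
  4: (4,1) 0 ''
  5: (1,3) 2 'cb'
  6: (3,0) 1 'c'
  7: (0,7) 2 'cc'
  8: (7,8) 1 'c'
  9: (8,9) 0 ''
  10: (9,6) 1 'd'
  11: (6,5) 1 'd'

n(n+1)/2 = 12·13/2 = 78
Σ LCP = 0 + 0 + 1 + 1 + 0 + 2 + 1 + 2 + 1 + 0 + 1 + 1 = 10
distinct = 78 − 10 = 68

68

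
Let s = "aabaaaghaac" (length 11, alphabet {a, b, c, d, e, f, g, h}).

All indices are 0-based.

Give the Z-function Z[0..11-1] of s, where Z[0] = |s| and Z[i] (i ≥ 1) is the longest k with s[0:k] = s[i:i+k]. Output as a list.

[11, 1, 0, 2, 2, 1, 0, 0, 2, 1, 0]

Z[0]=11
i=1: outside box; Z[1]=1 scan→box=[1,2)
i=2: outside box; Z[2]=0
i=3: outside box; Z[3]=2 scan→box=[3,5)
i=4: min(r-i=1, Z[1]=1)=1; Z[4]=2 scan→box=[4,6)
i=5: min(r-i=1, Z[1]=1)=1; Z[5]=1
i=6: outside box; Z[6]=0
i=7: outside box; Z[7]=0
i=8: outside box; Z[8]=2 scan→box=[8,10)
i=9: min(r-i=1, Z[1]=1)=1; Z[9]=1
i=10: outside box; Z[10]=0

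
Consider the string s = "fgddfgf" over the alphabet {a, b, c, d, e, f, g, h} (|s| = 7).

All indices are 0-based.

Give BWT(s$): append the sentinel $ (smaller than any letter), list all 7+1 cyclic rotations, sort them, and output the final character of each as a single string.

rank  rotation  last
    0  $fgddfgf  f
    1  ddfgf$fg  g
    2  dfgf$fgd  d
    3  f$fgddfg  g
    4  fgddfgf$  $
    5  fgf$fgdd  d
    6  gddfgf$f  f
    7  gf$fgddf  f

fgdg$dff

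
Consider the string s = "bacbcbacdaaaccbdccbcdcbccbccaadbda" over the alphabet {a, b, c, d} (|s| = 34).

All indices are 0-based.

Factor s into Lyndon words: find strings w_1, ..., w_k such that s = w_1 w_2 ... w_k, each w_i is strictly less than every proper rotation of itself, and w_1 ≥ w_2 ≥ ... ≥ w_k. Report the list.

["b", "acbcbacd", "aaaccbdccbcdcbccbccaadbd", "a"]

emit factor 1: 'b' (i=0, period=1)
emit factor 2: 'acbcbacd' (i=1, period=8)
emit factor 3: 'aaaccbdccbcdcbccbccaadbd' (i=9, period=24)
emit factor 4: 'a' (i=33, period=1)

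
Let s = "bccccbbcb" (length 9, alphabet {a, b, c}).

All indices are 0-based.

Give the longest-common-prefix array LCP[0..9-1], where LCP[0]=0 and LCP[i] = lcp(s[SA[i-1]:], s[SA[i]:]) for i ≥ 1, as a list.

rank | idx | suffix
   0 |   8 | b
   1 |   5 | bbcb
   2 |   6 | bcb
   3 |   0 | bccccbbcb
   4 |   7 | cb
   5 |   4 | cbbcb
   6 |   3 | ccbbcb
   7 |   2 | cccbbcb
   8 |   1 | ccccbbcb

SA = [8, 5, 6, 0, 7, 4, 3, 2, 1]
[i] adj suffixes → lcp
  [1] 8/5 → 1 ('b')
  [2] 5/6 → 1 ('b')
  [3] 6/0 → 2 ('bc')
  [4] 0/7 → 0 ('')
  [5] 7/4 → 2 ('cb')
  [6] 4/3 → 1 ('c')
  [7] 3/2 → 2 ('cc')
  [8] 2/1 → 3 ('ccc')

[0, 1, 1, 2, 0, 2, 1, 2, 3]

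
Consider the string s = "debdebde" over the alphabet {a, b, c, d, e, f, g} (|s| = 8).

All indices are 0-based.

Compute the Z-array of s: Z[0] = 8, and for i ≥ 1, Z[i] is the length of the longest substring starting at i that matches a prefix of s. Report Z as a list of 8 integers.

Z[0]=8
i=1: outside box; Z[1]=0
i=2: outside box; Z[2]=0
i=3: outside box; Z[3]=5 scan→box=[3,8)
i=4: min(r-i=4, Z[1]=0)=0; Z[4]=0
i=5: min(r-i=3, Z[2]=0)=0; Z[5]=0
i=6: min(r-i=2, Z[3]=5)=2; Z[6]=2
i=7: min(r-i=1, Z[4]=0)=0; Z[7]=0

[8, 0, 0, 5, 0, 0, 2, 0]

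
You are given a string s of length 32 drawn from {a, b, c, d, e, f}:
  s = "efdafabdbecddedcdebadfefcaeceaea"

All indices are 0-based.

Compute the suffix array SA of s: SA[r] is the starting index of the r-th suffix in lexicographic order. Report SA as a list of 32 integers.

[31, 5, 19, 29, 25, 3, 18, 6, 8, 24, 10, 15, 27, 2, 7, 14, 11, 16, 12, 20, 30, 28, 17, 9, 26, 13, 22, 0, 4, 23, 1, 21]

rank→(start, suffix):
  0 → (31, 'a')
  1 → (5, 'abdbecddedcdebadfefcaeceaea')
  2 → (19, 'adfefcaeceaea')
  3 → (29, 'aea')
  4 → (25, 'aeceaea')
  5 → (3, 'afabdbecddedcdebadfefcaeceaea')
  6 → (18, 'badfefcaeceaea')
  7 → (6, 'bdbecddedcdebadfefcaeceaea')
  8 → (8, 'becddedcdebadfefcaeceaea')
  9 → (24, 'caeceaea')
  10 → (10, 'cddedcdebadfefcaeceaea')
  11 → (15, 'cdebadfefcaeceaea')
  12 → (27, 'ceaea')
  13 → (2, 'dafabdbecddedcdebadfefcaeceaea')
  14 → (7, 'dbecddedcdebadfefcaeceaea')
  15 → (14, 'dcdebadfefcaeceaea')
  16 → (11, 'ddedcdebadfefcaeceaea')
  17 → (16, 'debadfefcaeceaea')
  18 → (12, 'dedcdebadfefcaeceaea')
  19 → (20, 'dfefcaeceaea')
  20 → (30, 'ea')
  21 → (28, 'eaea')
  22 → (17, 'ebadfefcaeceaea')
  23 → (9, 'ecddedcdebadfefcaeceaea')
  24 → (26, 'eceaea')
  25 → (13, 'edcdebadfefcaeceaea')
  26 → (22, 'efcaeceaea')
  27 → (0, 'efdafabdbecddedcdebadfefcaeceaea')
  28 → (4, 'fabdbecddedcdebadfefcaeceaea')
  29 → (23, 'fcaeceaea')
  30 → (1, 'fdafabdbecddedcdebadfefcaeceaea')
  31 → (21, 'fefcaeceaea')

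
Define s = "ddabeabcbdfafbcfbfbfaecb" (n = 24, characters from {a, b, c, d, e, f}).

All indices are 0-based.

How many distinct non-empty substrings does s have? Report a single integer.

274

rank→(start, suffix):
  0 → (5, 'abcbdfafbcfbfbfaecb')
  1 → (2, 'abeabcbdfafbcfbfbfaecb')
  2 → (20, 'aecb')
  3 → (11, 'afbcfbfbfaecb')
  4 → (23, 'b')
  5 → (6, 'bcbdfafbcfbfbfaecb')
  6 → (13, 'bcfbfbfaecb')
  7 → (8, 'bdfafbcfbfbfaecb')
  8 → (3, 'beabcbdfafbcfbfbfaecb')
  9 → (18, 'bfaecb')
  10 → (16, 'bfbfaecb')
  11 → (22, 'cb')
  12 → (7, 'cbdfafbcfbfbfaecb')
  13 → (14, 'cfbfbfaecb')
  14 → (1, 'dabeabcbdfafbcfbfbfaecb')
  15 → (0, 'ddabeabcbdfafbcfbfbfaecb')
  16 → (9, 'dfafbcfbfbfaecb')
  17 → (4, 'eabcbdfafbcfbfbfaecb')
  18 → (21, 'ecb')
  19 → (19, 'faecb')
  20 → (10, 'fafbcfbfbfaecb')
  21 → (12, 'fbcfbfbfaecb')
  22 → (17, 'fbfaecb')
  23 → (15, 'fbfbfaecb')

SA = [5, 2, 20, 11, 23, 6, 13, 8, 3, 18, 16, 22, 7, 14, 1, 0, 9, 4, 21, 19, 10, 12, 17, 15]
[i] adj suffixes → lcp
  [1] 5/2 → 2 ('ab')
  [2] 2/20 → 1 ('a')
  [3] 20/11 → 1 ('a')
  [4] 11/23 → 0 ('')
  [5] 23/6 → 1 ('b')
  [6] 6/13 → 2 ('bc')
  [7] 13/8 → 1 ('b')
  [8] 8/3 → 1 ('b')
  [9] 3/18 → 1 ('b')
  [10] 18/16 → 2 ('bf')
  [11] 16/22 → 0 ('')
  [12] 22/7 → 2 ('cb')
  [13] 7/14 → 1 ('c')
  [14] 14/1 → 0 ('')
  [15] 1/0 → 1 ('d')
  [16] 0/9 → 1 ('d')
  [17] 9/4 → 0 ('')
  [18] 4/21 → 1 ('e')
  [19] 21/19 → 0 ('')
  [20] 19/10 → 2 ('fa')
  [21] 10/12 → 1 ('f')
  [22] 12/17 → 2 ('fb')
  [23] 17/15 → 3 ('fbf')

n(n+1)/2 = 24·25/2 = 300
Σ LCP = 0 + 2 + 1 + 1 + 0 + 1 + 2 + 1 + 1 + 1 + 2 + 0 + 2 + 1 + 0 + 1 + 1 + 0 + 1 + 0 + 2 + 1 + 2 + 3 = 26
distinct = 300 − 26 = 274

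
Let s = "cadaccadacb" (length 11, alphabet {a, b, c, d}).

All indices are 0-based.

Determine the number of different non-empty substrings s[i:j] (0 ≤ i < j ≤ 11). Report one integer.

49

rank | idx | suffix
   0 |   8 | acb
   1 |   3 | accadacb
   2 |   6 | adacb
   3 |   1 | adaccadacb
   4 |  10 | b
   5 |   5 | cadacb
   6 |   0 | cadaccadacb
   7 |   9 | cb
   8 |   4 | ccadacb
   9 |   7 | dacb
  10 |   2 | daccadacb

SA = [8, 3, 6, 1, 10, 5, 0, 9, 4, 7, 2]
i: (SA[i-1],SA[i]) lcp shared
  1: (8,3) 2 'ac'
  2: (3,6) 1 'a'
  3: (6,1) 4 'adac'
  4: (1,10) 0 ''
  5: (10,5) 0 ''
  6: (5,0) 5 'cadac'
  7: (0,9) 1 'c'
  8: (9,4) 1 'c'
  9: (4,7) 0 ''
  10: (7,2) 3 'dac'

n(n+1)/2 = 11·12/2 = 66
Σ LCP = 0 + 2 + 1 + 4 + 0 + 0 + 5 + 1 + 1 + 0 + 3 = 17
distinct = 66 − 17 = 49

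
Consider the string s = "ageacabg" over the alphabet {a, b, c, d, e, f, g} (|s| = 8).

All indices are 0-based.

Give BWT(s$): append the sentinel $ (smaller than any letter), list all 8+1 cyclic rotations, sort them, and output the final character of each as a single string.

rank  rotation   last
    0  $ageacabg  g
    1  abg$ageac  c
    2  acabg$age  e
    3  ageacabg$  $
    4  bg$ageaca  a
    5  cabg$agea  a
    6  eacabg$ag  g
    7  g$ageacab  b
    8  geacabg$a  a

gce$aagba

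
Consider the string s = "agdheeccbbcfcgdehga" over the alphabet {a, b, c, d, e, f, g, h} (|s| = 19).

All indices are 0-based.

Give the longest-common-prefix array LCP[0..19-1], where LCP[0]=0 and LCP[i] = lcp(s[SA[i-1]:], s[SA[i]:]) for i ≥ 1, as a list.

[0, 1, 0, 1, 0, 1, 1, 1, 0, 1, 0, 1, 1, 0, 0, 1, 2, 0, 1]

rank | idx | suffix
   0 |  18 | a
   1 |   0 | agdheeccbbcfcgdehga
   2 |   8 | bbcfcgdehga
   3 |   9 | bcfcgdehga
   4 |   7 | cbbcfcgdehga
   5 |   6 | ccbbcfcgdehga
   6 |  10 | cfcgdehga
   7 |  12 | cgdehga
   8 |  14 | dehga
   9 |   2 | dheeccbbcfcgdehga
  10 |   5 | eccbbcfcgdehga
  11 |   4 | eeccbbcfcgdehga
  12 |  15 | ehga
  13 |  11 | fcgdehga
  14 |  17 | ga
  15 |  13 | gdehga
  16 |   1 | gdheeccbbcfcgdehga
  17 |   3 | heeccbbcfcgdehga
  18 |  16 | hga

SA = [18, 0, 8, 9, 7, 6, 10, 12, 14, 2, 5, 4, 15, 11, 17, 13, 1, 3, 16]
rank  pair      lcp
   1  s[18:],s[0:]  1  'a'
   2  s[0:],s[8:]  0  ''
   3  s[8:],s[9:]  1  'b'
   4  s[9:],s[7:]  0  ''
   5  s[7:],s[6:]  1  'c'
   6  s[6:],s[10:]  1  'c'
   7  s[10:],s[12:]  1  'c'
   8  s[12:],s[14:]  0  ''
   9  s[14:],s[2:]  1  'd'
  10  s[2:],s[5:]  0  ''
  11  s[5:],s[4:]  1  'e'
  12  s[4:],s[15:]  1  'e'
  13  s[15:],s[11:]  0  ''
  14  s[11:],s[17:]  0  ''
  15  s[17:],s[13:]  1  'g'
  16  s[13:],s[1:]  2  'gd'
  17  s[1:],s[3:]  0  ''
  18  s[3:],s[16:]  1  'h'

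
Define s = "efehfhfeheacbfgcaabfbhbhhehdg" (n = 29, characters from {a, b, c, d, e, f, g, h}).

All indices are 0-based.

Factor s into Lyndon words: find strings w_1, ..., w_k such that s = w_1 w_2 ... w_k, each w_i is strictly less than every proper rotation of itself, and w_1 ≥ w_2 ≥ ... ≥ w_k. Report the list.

emit factor 1: 'efehfhfeh' (i=0, period=9)
emit factor 2: 'e' (i=9, period=1)
emit factor 3: 'acbfgc' (i=10, period=6)
emit factor 4: 'aabfbhbhhehdg' (i=16, period=13)

["efehfhfeh", "e", "acbfgc", "aabfbhbhhehdg"]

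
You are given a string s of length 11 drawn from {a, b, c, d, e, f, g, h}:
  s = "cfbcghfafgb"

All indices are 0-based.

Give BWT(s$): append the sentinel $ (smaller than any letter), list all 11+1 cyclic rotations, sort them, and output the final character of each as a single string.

rank  rotation      last
    0  $cfbcghfafgb  b
    1  afgb$cfbcghf  f
    2  b$cfbcghfafg  g
    3  bcghfafgb$cf  f
    4  cfbcghfafgb$  $
    5  cghfafgb$cfb  b
    6  fafgb$cfbcgh  h
    7  fbcghfafgb$c  c
    8  fgb$cfbcghfa  a
    9  gb$cfbcghfaf  f
   10  ghfafgb$cfbc  c
   11  hfafgb$cfbcg  g

bfgf$bhcafcg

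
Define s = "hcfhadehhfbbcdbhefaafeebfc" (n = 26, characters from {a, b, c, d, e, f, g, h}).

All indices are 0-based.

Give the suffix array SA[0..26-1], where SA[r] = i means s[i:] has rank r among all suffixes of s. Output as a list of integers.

sorted suffixes:
  #0 SA[0]=18  'aafeebfc'
  #1 SA[1]=4  'adehhfbbcdbhefaafeebfc'
  #2 SA[2]=19  'afeebfc'
  #3 SA[3]=10  'bbcdbhefaafeebfc'
  #4 SA[4]=11  'bcdbhefaafeebfc'
  #5 SA[5]=23  'bfc'
  #6 SA[6]=14  'bhefaafeebfc'
  #7 SA[7]=25  'c'
  #8 SA[8]=12  'cdbhefaafeebfc'
  #9 SA[9]=1  'cfhadehhfbbcdbhefaafeebfc'
  #10 SA[10]=13  'dbhefaafeebfc'
  #11 SA[11]=5  'dehhfbbcdbhefaafeebfc'
  #12 SA[12]=22  'ebfc'
  #13 SA[13]=21  'eebfc'
  #14 SA[14]=16  'efaafeebfc'
  #15 SA[15]=6  'ehhfbbcdbhefaafeebfc'
  #16 SA[16]=17  'faafeebfc'
  #17 SA[17]=9  'fbbcdbhefaafeebfc'
  #18 SA[18]=24  'fc'
  #19 SA[19]=20  'feebfc'
  #20 SA[20]=2  'fhadehhfbbcdbhefaafeebfc'
  #21 SA[21]=3  'hadehhfbbcdbhefaafeebfc'
  #22 SA[22]=0  'hcfhadehhfbbcdbhefaafeebfc'
  #23 SA[23]=15  'hefaafeebfc'
  #24 SA[24]=8  'hfbbcdbhefaafeebfc'
  #25 SA[25]=7  'hhfbbcdbhefaafeebfc'

[18, 4, 19, 10, 11, 23, 14, 25, 12, 1, 13, 5, 22, 21, 16, 6, 17, 9, 24, 20, 2, 3, 0, 15, 8, 7]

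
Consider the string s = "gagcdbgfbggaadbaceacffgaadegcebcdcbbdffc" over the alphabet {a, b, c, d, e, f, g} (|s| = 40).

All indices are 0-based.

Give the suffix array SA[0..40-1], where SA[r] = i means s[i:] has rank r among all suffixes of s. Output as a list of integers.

rank→(start, suffix):
  0 → (11, 'aadbaceacffgaadegcebcdcbbdffc')
  1 → (23, 'aadegcebcdcbbdffc')
  2 → (15, 'aceacffgaadegcebcdcbbdffc')
  3 → (18, 'acffgaadegcebcdcbbdffc')
  4 → (12, 'adbaceacffgaadegcebcdcbbdffc')
  5 → (24, 'adegcebcdcbbdffc')
  6 → (1, 'agcdbgfbggaadbaceacffgaadegcebcdcbbdffc')
  7 → (14, 'baceacffgaadegcebcdcbbdffc')
  8 → (34, 'bbdffc')
  9 → (30, 'bcdcbbdffc')
  10 → (35, 'bdffc')
  11 → (5, 'bgfbggaadbaceacffgaadegcebcdcbbdffc')
  12 → (8, 'bggaadbaceacffgaadegcebcdcbbdffc')
  13 → (39, 'c')
  14 → (33, 'cbbdffc')
  15 → (3, 'cdbgfbggaadbaceacffgaadegcebcdcbbdffc')
  16 → (31, 'cdcbbdffc')
  17 → (16, 'ceacffgaadegcebcdcbbdffc')
  18 → (28, 'cebcdcbbdffc')
  19 → (19, 'cffgaadegcebcdcbbdffc')
  20 → (13, 'dbaceacffgaadegcebcdcbbdffc')
  21 → (4, 'dbgfbggaadbaceacffgaadegcebcdcbbdffc')
  22 → (32, 'dcbbdffc')
  23 → (25, 'degcebcdcbbdffc')
  24 → (36, 'dffc')
  25 → (17, 'eacffgaadegcebcdcbbdffc')
  26 → (29, 'ebcdcbbdffc')
  27 → (26, 'egcebcdcbbdffc')
  28 → (7, 'fbggaadbaceacffgaadegcebcdcbbdffc')
  29 → (38, 'fc')
  30 → (37, 'ffc')
  31 → (20, 'ffgaadegcebcdcbbdffc')
  32 → (21, 'fgaadegcebcdcbbdffc')
  33 → (10, 'gaadbaceacffgaadegcebcdcbbdffc')
  34 → (22, 'gaadegcebcdcbbdffc')
  35 → (0, 'gagcdbgfbggaadbaceacffgaadegcebcdcbbdffc')
  36 → (2, 'gcdbgfbggaadbaceacffgaadegcebcdcbbdffc')
  37 → (27, 'gcebcdcbbdffc')
  38 → (6, 'gfbggaadbaceacffgaadegcebcdcbbdffc')
  39 → (9, 'ggaadbaceacffgaadegcebcdcbbdffc')

[11, 23, 15, 18, 12, 24, 1, 14, 34, 30, 35, 5, 8, 39, 33, 3, 31, 16, 28, 19, 13, 4, 32, 25, 36, 17, 29, 26, 7, 38, 37, 20, 21, 10, 22, 0, 2, 27, 6, 9]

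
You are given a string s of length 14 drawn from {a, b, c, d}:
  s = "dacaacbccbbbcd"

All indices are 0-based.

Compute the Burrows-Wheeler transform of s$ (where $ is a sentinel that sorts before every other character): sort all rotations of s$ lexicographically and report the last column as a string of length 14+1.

dcdacbcbacabbc$

rank  rotation         last
    0  $dacaacbccbbbcd  d
    1  aacbccbbbcd$dac  c
    2  acaacbccbbbcd$d  d
    3  acbccbbbcd$daca  a
    4  bbbcd$dacaacbcc  c
    5  bbcd$dacaacbccb  b
    6  bccbbbcd$dacaac  c
    7  bcd$dacaacbccbb  b
    8  caacbccbbbcd$da  a
    9  cbbbcd$dacaacbc  c
   10  cbccbbbcd$dacaa  a
   11  ccbbbcd$dacaacb  b
   12  cd$dacaacbccbbb  b
   13  d$dacaacbccbbbc  c
   14  dacaacbccbbbcd$  $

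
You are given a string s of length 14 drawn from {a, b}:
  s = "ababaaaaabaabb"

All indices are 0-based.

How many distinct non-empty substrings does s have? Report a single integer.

sorted suffixes:
  #0 SA[0]=4  'aaaaabaabb'
  #1 SA[1]=5  'aaaabaabb'
  #2 SA[2]=6  'aaabaabb'
  #3 SA[3]=7  'aabaabb'
  #4 SA[4]=10  'aabb'
  #5 SA[5]=2  'abaaaaabaabb'
  #6 SA[6]=8  'abaabb'
  #7 SA[7]=0  'ababaaaaabaabb'
  #8 SA[8]=11  'abb'
  #9 SA[9]=13  'b'
  #10 SA[10]=3  'baaaaabaabb'
  #11 SA[11]=9  'baabb'
  #12 SA[12]=1  'babaaaaabaabb'
  #13 SA[13]=12  'bb'

SA = [4, 5, 6, 7, 10, 2, 8, 0, 11, 13, 3, 9, 1, 12]
i: (SA[i-1],SA[i]) lcp shared
  1: (4,5) 4 'aaaa'
  2: (5,6) 3 'aaa'
  3: (6,7) 2 'aa'
  4: (7,10) 3 'aab'
  5: (10,2) 1 'a'
  6: (2,8) 4 'abaa'
  7: (8,0) 3 'aba'
  8: (0,11) 2 'ab'
  9: (11,13) 0 ''
  10: (13,3) 1 'b'
  11: (3,9) 3 'baa'
  12: (9,1) 2 'ba'
  13: (1,12) 1 'b'

n(n+1)/2 = 14·15/2 = 105
Σ LCP = 0 + 4 + 3 + 2 + 3 + 1 + 4 + 3 + 2 + 0 + 1 + 3 + 2 + 1 = 29
distinct = 105 − 29 = 76

76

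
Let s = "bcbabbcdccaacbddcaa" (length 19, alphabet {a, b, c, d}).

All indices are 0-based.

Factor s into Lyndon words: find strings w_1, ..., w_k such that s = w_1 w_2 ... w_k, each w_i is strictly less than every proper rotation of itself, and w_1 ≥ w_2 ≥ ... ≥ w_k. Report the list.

["bc", "b", "abbcdcc", "aacbddc", "a", "a"]

emit factor 1: 'bc' (i=0, period=2)
emit factor 2: 'b' (i=2, period=1)
emit factor 3: 'abbcdcc' (i=3, period=7)
emit factor 4: 'aacbddc' (i=10, period=7)
emit factor 5: 'a' (i=17, period=1)
emit factor 6: 'a' (i=18, period=1)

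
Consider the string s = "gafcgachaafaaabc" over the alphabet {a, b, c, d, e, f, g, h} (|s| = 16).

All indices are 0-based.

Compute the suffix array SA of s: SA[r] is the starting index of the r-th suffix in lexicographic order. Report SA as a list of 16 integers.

rank | idx | suffix
   0 |  11 | aaabc
   1 |  12 | aabc
   2 |   8 | aafaaabc
   3 |  13 | abc
   4 |   5 | achaafaaabc
   5 |   9 | afaaabc
   6 |   1 | afcgachaafaaabc
   7 |  14 | bc
   8 |  15 | c
   9 |   3 | cgachaafaaabc
  10 |   6 | chaafaaabc
  11 |  10 | faaabc
  12 |   2 | fcgachaafaaabc
  13 |   4 | gachaafaaabc
  14 |   0 | gafcgachaafaaabc
  15 |   7 | haafaaabc

[11, 12, 8, 13, 5, 9, 1, 14, 15, 3, 6, 10, 2, 4, 0, 7]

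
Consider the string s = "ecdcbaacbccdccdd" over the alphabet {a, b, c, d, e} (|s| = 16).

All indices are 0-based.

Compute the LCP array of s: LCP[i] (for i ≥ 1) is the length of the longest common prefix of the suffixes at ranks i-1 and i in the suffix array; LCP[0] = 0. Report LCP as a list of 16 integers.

rank→(start, suffix):
  0 → (5, 'aacbccdccdd')
  1 → (6, 'acbccdccdd')
  2 → (4, 'baacbccdccdd')
  3 → (8, 'bccdccdd')
  4 → (3, 'cbaacbccdccdd')
  5 → (7, 'cbccdccdd')
  6 → (9, 'ccdccdd')
  7 → (12, 'ccdd')
  8 → (1, 'cdcbaacbccdccdd')
  9 → (10, 'cdccdd')
  10 → (13, 'cdd')
  11 → (15, 'd')
  12 → (2, 'dcbaacbccdccdd')
  13 → (11, 'dccdd')
  14 → (14, 'dd')
  15 → (0, 'ecdcbaacbccdccdd')

SA = [5, 6, 4, 8, 3, 7, 9, 12, 1, 10, 13, 15, 2, 11, 14, 0]
[i] adj suffixes → lcp
  [1] 5/6 → 1 ('a')
  [2] 6/4 → 0 ('')
  [3] 4/8 → 1 ('b')
  [4] 8/3 → 0 ('')
  [5] 3/7 → 2 ('cb')
  [6] 7/9 → 1 ('c')
  [7] 9/12 → 3 ('ccd')
  [8] 12/1 → 1 ('c')
  [9] 1/10 → 3 ('cdc')
  [10] 10/13 → 2 ('cd')
  [11] 13/15 → 0 ('')
  [12] 15/2 → 1 ('d')
  [13] 2/11 → 2 ('dc')
  [14] 11/14 → 1 ('d')
  [15] 14/0 → 0 ('')

[0, 1, 0, 1, 0, 2, 1, 3, 1, 3, 2, 0, 1, 2, 1, 0]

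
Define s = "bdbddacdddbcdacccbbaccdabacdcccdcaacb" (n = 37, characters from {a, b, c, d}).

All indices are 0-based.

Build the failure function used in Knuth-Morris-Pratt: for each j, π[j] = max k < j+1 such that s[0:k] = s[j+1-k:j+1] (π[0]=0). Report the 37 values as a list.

π[0] = 0
j=1 s[j]='d': π[1]=0 (border '')
j=2 s[j]='b': π[2]=1 (border 'b')
j=3 s[j]='d': π[3]=2 (border 'bd')
j=4 s[j]='d': k: 2→0; π[4]=0 (border '')
j=5 s[j]='a': π[5]=0 (border '')
j=6 s[j]='c': π[6]=0 (border '')
j=7 s[j]='d': π[7]=0 (border '')
j=8 s[j]='d': π[8]=0 (border '')
j=9 s[j]='d': π[9]=0 (border '')
j=10 s[j]='b': π[10]=1 (border 'b')
j=11 s[j]='c': k: 1→0; π[11]=0 (border '')
j=12 s[j]='d': π[12]=0 (border '')
j=13 s[j]='a': π[13]=0 (border '')
j=14 s[j]='c': π[14]=0 (border '')
j=15 s[j]='c': π[15]=0 (border '')
j=16 s[j]='c': π[16]=0 (border '')
j=17 s[j]='b': π[17]=1 (border 'b')
j=18 s[j]='b': k: 1→0; π[18]=1 (border 'b')
j=19 s[j]='a': k: 1→0; π[19]=0 (border '')
j=20 s[j]='c': π[20]=0 (border '')
j=21 s[j]='c': π[21]=0 (border '')
j=22 s[j]='d': π[22]=0 (border '')
j=23 s[j]='a': π[23]=0 (border '')
j=24 s[j]='b': π[24]=1 (border 'b')
j=25 s[j]='a': k: 1→0; π[25]=0 (border '')
j=26 s[j]='c': π[26]=0 (border '')
j=27 s[j]='d': π[27]=0 (border '')
j=28 s[j]='c': π[28]=0 (border '')
j=29 s[j]='c': π[29]=0 (border '')
j=30 s[j]='c': π[30]=0 (border '')
j=31 s[j]='d': π[31]=0 (border '')
j=32 s[j]='c': π[32]=0 (border '')
j=33 s[j]='a': π[33]=0 (border '')
j=34 s[j]='a': π[34]=0 (border '')
j=35 s[j]='c': π[35]=0 (border '')
j=36 s[j]='b': π[36]=1 (border 'b')

[0, 0, 1, 2, 0, 0, 0, 0, 0, 0, 1, 0, 0, 0, 0, 0, 0, 1, 1, 0, 0, 0, 0, 0, 1, 0, 0, 0, 0, 0, 0, 0, 0, 0, 0, 0, 1]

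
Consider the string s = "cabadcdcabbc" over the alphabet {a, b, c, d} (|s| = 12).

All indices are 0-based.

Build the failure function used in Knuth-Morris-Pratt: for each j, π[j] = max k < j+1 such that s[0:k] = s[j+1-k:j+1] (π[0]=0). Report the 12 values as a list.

π[0] = 0
j=1 s[j]='a': π[1]=0 (border '')
j=2 s[j]='b': π[2]=0 (border '')
j=3 s[j]='a': π[3]=0 (border '')
j=4 s[j]='d': π[4]=0 (border '')
j=5 s[j]='c': π[5]=1 (border 'c')
j=6 s[j]='d': k: 1→0; π[6]=0 (border '')
j=7 s[j]='c': π[7]=1 (border 'c')
j=8 s[j]='a': π[8]=2 (border 'ca')
j=9 s[j]='b': π[9]=3 (border 'cab')
j=10 s[j]='b': k: 3→0; π[10]=0 (border '')
j=11 s[j]='c': π[11]=1 (border 'c')

[0, 0, 0, 0, 0, 1, 0, 1, 2, 3, 0, 1]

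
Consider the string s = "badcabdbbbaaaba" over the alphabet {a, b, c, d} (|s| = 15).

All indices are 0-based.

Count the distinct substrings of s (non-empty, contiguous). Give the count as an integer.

rank | idx | suffix
   0 |  14 | a
   1 |  10 | aaaba
   2 |  11 | aaba
   3 |  12 | aba
   4 |   4 | abdbbbaaaba
   5 |   1 | adcabdbbbaaaba
   6 |  13 | ba
   7 |   9 | baaaba
   8 |   0 | badcabdbbbaaaba
   9 |   8 | bbaaaba
  10 |   7 | bbbaaaba
  11 |   5 | bdbbbaaaba
  12 |   3 | cabdbbbaaaba
  13 |   6 | dbbbaaaba
  14 |   2 | dcabdbbbaaaba

SA = [14, 10, 11, 12, 4, 1, 13, 9, 0, 8, 7, 5, 3, 6, 2]
rank  pair      lcp
   1  s[14:],s[10:]  1  'a'
   2  s[10:],s[11:]  2  'aa'
   3  s[11:],s[12:]  1  'a'
   4  s[12:],s[4:]  2  'ab'
   5  s[4:],s[1:]  1  'a'
   6  s[1:],s[13:]  0  ''
   7  s[13:],s[9:]  2  'ba'
   8  s[9:],s[0:]  2  'ba'
   9  s[0:],s[8:]  1  'b'
  10  s[8:],s[7:]  2  'bb'
  11  s[7:],s[5:]  1  'b'
  12  s[5:],s[3:]  0  ''
  13  s[3:],s[6:]  0  ''
  14  s[6:],s[2:]  1  'd'

n(n+1)/2 = 15·16/2 = 120
Σ LCP = 0 + 1 + 2 + 1 + 2 + 1 + 0 + 2 + 2 + 1 + 2 + 1 + 0 + 0 + 1 = 16
distinct = 120 − 16 = 104

104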